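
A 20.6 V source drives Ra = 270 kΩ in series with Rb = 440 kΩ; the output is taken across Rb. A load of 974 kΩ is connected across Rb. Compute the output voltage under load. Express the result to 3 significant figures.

V_out ≈ 10.9 V

The load sits in parallel with Rb: Rb‖R_L = (440 × 974) / (440 + 974) = 303.1 kΩ.
V_out = 20.6 × 303.1 / (270 + 303.1) = 20.6 × 303.1/573.1 = 10.9 V.
(Unloaded it would have been 12.8 V.)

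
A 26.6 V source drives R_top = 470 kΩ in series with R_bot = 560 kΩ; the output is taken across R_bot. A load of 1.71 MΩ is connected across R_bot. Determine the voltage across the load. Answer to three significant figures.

The load sits in parallel with R_bot: R_bot‖R_L = (560 × 1710) / (560 + 1710) = 421.9 kΩ.
V_out = 26.6 × 421.9 / (470 + 421.9) = 26.6 × 421.9/891.9 = 12.6 V.

V_out ≈ 12.6 V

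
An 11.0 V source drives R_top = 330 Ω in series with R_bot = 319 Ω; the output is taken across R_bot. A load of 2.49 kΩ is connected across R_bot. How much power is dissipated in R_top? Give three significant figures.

P ≈ 106 mW

Total resistance from the source is R_top + (R_bot‖R_L) = 612.8 Ω, so I = 11.0/612.8 Ω = 17.95 mA.
P = I²·R_top = (17.95 mA)² × 330 Ω = 106 mW.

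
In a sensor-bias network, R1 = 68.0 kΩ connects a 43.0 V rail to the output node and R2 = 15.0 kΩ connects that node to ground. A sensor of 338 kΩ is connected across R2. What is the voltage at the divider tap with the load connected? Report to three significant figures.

V_out ≈ 7.50 V

The load sits in parallel with R2: R2‖R_L = (15.0 × 338) / (15.0 + 338) = 14.36 kΩ.
V_out = 43.0 × 14.36 / (68.0 + 14.36) = 43.0 × 14.36/82.36 = 7.50 V.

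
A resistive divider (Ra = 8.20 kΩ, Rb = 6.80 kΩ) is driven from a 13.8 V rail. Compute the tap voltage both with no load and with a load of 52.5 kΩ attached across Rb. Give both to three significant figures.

Unloaded: 6.26 V; loaded: 5.84 V

Open-circuit: V = 13.8 × 6.80/(8.20 + 6.80) = 6.26 V.
With the load, Rb becomes Rb‖R_L = 6.020 kΩ, so V = 13.8 × 6.020/14.22 = 5.84 V.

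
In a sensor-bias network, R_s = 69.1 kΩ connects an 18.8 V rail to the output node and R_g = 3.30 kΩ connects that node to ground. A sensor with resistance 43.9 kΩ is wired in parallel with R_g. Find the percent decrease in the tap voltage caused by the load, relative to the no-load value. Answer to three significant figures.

The divider's output (Thévenin) resistance is R_s‖R_g = 3.150 kΩ.
Fractional drop under load = R_th/(R_th + R_L) = 3.150 / (3.150 + 43.9) = 0.06694.
So the output falls by 6.69 %.

6.69 %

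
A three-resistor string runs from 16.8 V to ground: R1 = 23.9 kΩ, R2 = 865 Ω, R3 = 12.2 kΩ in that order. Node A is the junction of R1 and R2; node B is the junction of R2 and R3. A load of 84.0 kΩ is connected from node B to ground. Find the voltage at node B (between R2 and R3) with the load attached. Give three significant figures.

At node B, R3 is in parallel with the load: R3‖R_L = 10650 Ω.
Below node A the resistance is R2 + (R3‖R_L) = 11520 Ω, so V_A = 16.8 × 11520/35420 = 5.463 V.
Then V_B = V_A × (R3‖R_L)/(R2 + R3‖R_L) = 5.463 × 10650/11520 = 5.05 V.

V ≈ 5.05 V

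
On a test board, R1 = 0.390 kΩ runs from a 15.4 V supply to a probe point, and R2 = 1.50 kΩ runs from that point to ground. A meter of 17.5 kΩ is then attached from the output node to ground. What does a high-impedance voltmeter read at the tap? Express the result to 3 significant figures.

The load sits in parallel with R2: R2‖R_L = (1500 × 17500) / (1500 + 17500) = 1382 Ω.
V_out = 15.4 × 1382 / (390 + 1382) = 15.4 × 1382/1772 = 12.0 V.

V_out ≈ 12.0 V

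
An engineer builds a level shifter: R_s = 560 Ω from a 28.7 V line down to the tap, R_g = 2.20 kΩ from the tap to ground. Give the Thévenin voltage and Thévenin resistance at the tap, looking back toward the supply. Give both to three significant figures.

V_th is the open-circuit tap voltage: 28.7 × 2200/(560 + 2200) = 22.9 V.
With the supply zeroed, R_s and R_g appear in parallel from the tap: R_th = R_s‖R_g = (560 × 2200)/2760 = 446 Ω.

V_th = 22.9 V, R_th = 446 Ω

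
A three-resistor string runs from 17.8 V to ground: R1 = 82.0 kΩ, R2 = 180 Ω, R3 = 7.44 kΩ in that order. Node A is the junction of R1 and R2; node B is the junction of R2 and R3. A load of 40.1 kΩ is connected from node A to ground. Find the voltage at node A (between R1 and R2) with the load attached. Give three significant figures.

V ≈ 1.29 V

Below node A the series string R2+R3 = 7620 Ω sits in parallel with the 40100 Ω load: 6403 Ω.
V_A = 17.8 × 6403/(82000 + 6403) = 1.29 V.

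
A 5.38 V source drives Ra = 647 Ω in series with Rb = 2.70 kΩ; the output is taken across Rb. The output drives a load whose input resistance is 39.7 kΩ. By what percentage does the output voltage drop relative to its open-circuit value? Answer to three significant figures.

The divider's output (Thévenin) resistance is Ra‖Rb = 521.9 Ω.
Fractional drop under load = R_th/(R_th + R_L) = 521.9 / (521.9 + 39700) = 0.01298.
So the output falls by 1.30 %.

1.30 %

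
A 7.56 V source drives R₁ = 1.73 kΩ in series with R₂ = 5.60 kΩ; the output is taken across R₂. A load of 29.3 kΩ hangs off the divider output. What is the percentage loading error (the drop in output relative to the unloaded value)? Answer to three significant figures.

4.32 %

The divider's output (Thévenin) resistance is R₁‖R₂ = 1.322 kΩ.
Fractional drop under load = R_th/(R_th + R_L) = 1.322 / (1.322 + 29.3) = 0.04316.
So the output falls by 4.32 %.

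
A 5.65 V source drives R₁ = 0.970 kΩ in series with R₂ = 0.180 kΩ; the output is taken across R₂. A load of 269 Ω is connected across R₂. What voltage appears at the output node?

The load sits in parallel with R₂: R₂‖R_L = (180 × 269) / (180 + 269) = 107.8 Ω.
V_out = 5.65 × 107.8 / (970 + 107.8) = 5.65 × 107.8/1078 = 0.565 V.
(Unloaded it would have been 0.884 V.)

V_out ≈ 0.565 V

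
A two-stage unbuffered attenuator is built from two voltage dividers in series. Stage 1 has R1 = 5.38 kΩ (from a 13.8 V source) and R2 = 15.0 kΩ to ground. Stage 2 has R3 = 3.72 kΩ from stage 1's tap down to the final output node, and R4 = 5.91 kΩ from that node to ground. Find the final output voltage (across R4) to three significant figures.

Stage 2 presents R3+R4 = 9.630 kΩ as a load on stage 1's tap.
Stage 1's lower leg becomes R2‖(R3+R4) = 5.865 kΩ, so V_mid = 13.8 × 5.865/11.24 = 7.197 V.
Stage 2 is itself unloaded: V_out = V_mid × R4/(R3+R4) = 7.197 × 5.91/9.630 = 4.42 V.

V_out ≈ 4.42 V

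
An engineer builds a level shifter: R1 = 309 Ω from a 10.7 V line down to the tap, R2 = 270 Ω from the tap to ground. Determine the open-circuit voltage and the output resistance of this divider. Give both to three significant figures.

V_th = 4.99 V, R_th = 144 Ω

V_th is the open-circuit tap voltage: 10.7 × 270/(309 + 270) = 4.99 V.
With the supply zeroed, R1 and R2 appear in parallel from the tap: R_th = R1‖R2 = (309 × 270)/579.0 = 144 Ω.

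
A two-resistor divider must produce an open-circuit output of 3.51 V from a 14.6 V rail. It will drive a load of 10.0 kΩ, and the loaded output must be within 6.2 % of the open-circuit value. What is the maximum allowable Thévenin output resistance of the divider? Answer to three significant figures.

Loading drop = R_th/(R_th + R_L) ≤ 0.0620, so R_th ≤ R_L · ε/(1−ε) = 10.0 kΩ × 0.0620/0.9380 = 661 Ω.
(Any R1, R2 with R2/(R1+R2) = 0.240 and R1‖R2 ≤ 661 Ω will meet the spec.)

R_th ≤ 661 Ω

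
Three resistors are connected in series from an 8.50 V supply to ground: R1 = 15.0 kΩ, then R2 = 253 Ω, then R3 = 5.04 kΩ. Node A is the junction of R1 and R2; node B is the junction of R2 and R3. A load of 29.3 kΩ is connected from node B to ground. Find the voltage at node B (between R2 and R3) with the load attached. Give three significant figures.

At node B, R3 is in parallel with the load: R3‖R_L = 4300 Ω.
Below node A the resistance is R2 + (R3‖R_L) = 4553 Ω, so V_A = 8.50 × 4553/19550 = 1.979 V.
Then V_B = V_A × (R3‖R_L)/(R2 + R3‖R_L) = 1.979 × 4300/4553 = 1.87 V.

V ≈ 1.87 V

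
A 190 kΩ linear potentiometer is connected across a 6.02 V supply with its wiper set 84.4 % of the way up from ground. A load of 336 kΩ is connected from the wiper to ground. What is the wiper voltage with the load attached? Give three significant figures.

The wiper splits the pot into (1−α)R = 29.64 kΩ above and αR = 160.4 kΩ below.
Lower section ‖ load = 108.6 kΩ.
V_wiper = 6.02 × 108.6/(29.64 + 108.6) = 4.73 V.

V ≈ 4.73 V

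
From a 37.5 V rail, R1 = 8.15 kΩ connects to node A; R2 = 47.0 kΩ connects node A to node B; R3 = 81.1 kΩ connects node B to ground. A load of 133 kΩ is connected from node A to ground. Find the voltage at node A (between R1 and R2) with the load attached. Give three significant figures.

V ≈ 33.3 V

Below node A the series string R2+R3 = 128.1 kΩ sits in parallel with the 133 kΩ load: 65.25 kΩ.
V_A = 37.5 × 65.25/(8.15 + 65.25) = 33.3 V.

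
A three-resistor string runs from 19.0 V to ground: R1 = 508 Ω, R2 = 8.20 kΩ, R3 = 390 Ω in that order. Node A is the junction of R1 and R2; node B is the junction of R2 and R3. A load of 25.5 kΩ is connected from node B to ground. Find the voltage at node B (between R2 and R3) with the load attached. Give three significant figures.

V ≈ 0.803 V

At node B, R3 is in parallel with the load: R3‖R_L = 384.1 Ω.
Below node A the resistance is R2 + (R3‖R_L) = 8584 Ω, so V_A = 19.0 × 8584/9092 = 17.94 V.
Then V_B = V_A × (R3‖R_L)/(R2 + R3‖R_L) = 17.94 × 384.1/8584 = 0.803 V.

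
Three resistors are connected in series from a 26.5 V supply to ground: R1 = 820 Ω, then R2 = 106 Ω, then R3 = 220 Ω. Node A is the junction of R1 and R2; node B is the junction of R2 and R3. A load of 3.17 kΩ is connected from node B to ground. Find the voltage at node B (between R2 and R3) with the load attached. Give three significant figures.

At node B, R3 is in parallel with the load: R3‖R_L = 205.7 Ω.
Below node A the resistance is R2 + (R3‖R_L) = 311.7 Ω, so V_A = 26.5 × 311.7/1132 = 7.299 V.
Then V_B = V_A × (R3‖R_L)/(R2 + R3‖R_L) = 7.299 × 205.7/311.7 = 4.82 V.

V ≈ 4.82 V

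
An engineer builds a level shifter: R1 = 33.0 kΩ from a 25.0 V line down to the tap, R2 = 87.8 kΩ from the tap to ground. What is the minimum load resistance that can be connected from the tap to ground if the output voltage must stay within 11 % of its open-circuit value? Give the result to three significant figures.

Output resistance R_th = R1‖R2 = (33.0 × 87.8)/120.8 = 23.99 kΩ.
The fractional drop is R_th/(R_th + R_L); requiring this ≤ 0.110 gives R_L ≥ R_th(1/0.110 − 1) = 23.99 × 8.091 = 194 kΩ.

R_L(min) ≈ 194 kΩ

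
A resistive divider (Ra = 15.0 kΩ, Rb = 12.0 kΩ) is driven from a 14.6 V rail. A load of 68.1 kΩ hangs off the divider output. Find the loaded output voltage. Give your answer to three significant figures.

V_out ≈ 5.91 V

The load sits in parallel with Rb: Rb‖R_L = (12.0 × 68.1) / (12.0 + 68.1) = 10.20 kΩ.
V_out = 14.6 × 10.20 / (15.0 + 10.20) = 14.6 × 10.20/25.20 = 5.91 V.
(Unloaded it would have been 6.49 V.)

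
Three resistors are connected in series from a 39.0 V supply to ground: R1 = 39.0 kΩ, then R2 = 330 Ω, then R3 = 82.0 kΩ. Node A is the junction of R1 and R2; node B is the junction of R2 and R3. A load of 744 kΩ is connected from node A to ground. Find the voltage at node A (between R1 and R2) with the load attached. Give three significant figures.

V ≈ 25.6 V

Below node A the series string R2+R3 = 82330 Ω sits in parallel with the 744000 Ω load: 74130 Ω.
V_A = 39.0 × 74130/(39000 + 74130) = 25.6 V.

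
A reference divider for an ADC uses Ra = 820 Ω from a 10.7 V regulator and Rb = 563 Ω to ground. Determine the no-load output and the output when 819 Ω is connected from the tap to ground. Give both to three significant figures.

Unloaded: 4.36 V; loaded: 3.09 V

Open-circuit: V = 10.7 × 563/(820 + 563) = 4.36 V.
With the load, Rb becomes Rb‖R_L = 333.6 Ω, so V = 10.7 × 333.6/1154 = 3.09 V.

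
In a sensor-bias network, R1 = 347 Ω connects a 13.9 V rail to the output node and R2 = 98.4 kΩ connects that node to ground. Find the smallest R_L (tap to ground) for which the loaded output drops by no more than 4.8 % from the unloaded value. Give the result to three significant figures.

Output resistance R_th = R1‖R2 = (347 × 98400)/98750 = 345.8 Ω.
The fractional drop is R_th/(R_th + R_L); requiring this ≤ 0.0480 gives R_L ≥ R_th(1/0.0480 − 1) = 345.8 × 19.83 = 6.86 kΩ.

R_L(min) ≈ 6.86 kΩ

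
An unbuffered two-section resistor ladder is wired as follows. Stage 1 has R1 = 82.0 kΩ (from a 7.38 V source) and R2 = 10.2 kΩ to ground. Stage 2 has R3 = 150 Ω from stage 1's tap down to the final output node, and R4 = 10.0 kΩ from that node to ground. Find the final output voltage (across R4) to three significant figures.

Stage 2 presents R3+R4 = 10150 Ω as a load on stage 1's tap.
Stage 1's lower leg becomes R2‖(R3+R4) = 5087 Ω, so V_mid = 7.38 × 5087/87090 = 0.4311 V.
Stage 2 is itself unloaded: V_out = V_mid × R4/(R3+R4) = 0.4311 × 10000/10150 = 0.425 V.

V_out ≈ 0.425 V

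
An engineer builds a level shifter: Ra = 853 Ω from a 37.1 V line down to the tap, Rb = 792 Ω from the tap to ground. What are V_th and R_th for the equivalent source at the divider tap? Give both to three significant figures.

V_th = 17.9 V, R_th = 411 Ω

V_th is the open-circuit tap voltage: 37.1 × 792/(853 + 792) = 17.9 V.
With the supply zeroed, Ra and Rb appear in parallel from the tap: R_th = Ra‖Rb = (853 × 792)/1645 = 411 Ω.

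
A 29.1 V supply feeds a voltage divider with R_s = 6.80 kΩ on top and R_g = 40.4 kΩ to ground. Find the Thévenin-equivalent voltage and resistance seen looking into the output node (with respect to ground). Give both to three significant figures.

V_th = 24.9 V, R_th = 5.82 kΩ

V_th is the open-circuit tap voltage: 29.1 × 40.4/(6.80 + 40.4) = 24.9 V.
With the supply zeroed, R_s and R_g appear in parallel from the tap: R_th = R_s‖R_g = (6.80 × 40.4)/47.20 = 5.82 kΩ.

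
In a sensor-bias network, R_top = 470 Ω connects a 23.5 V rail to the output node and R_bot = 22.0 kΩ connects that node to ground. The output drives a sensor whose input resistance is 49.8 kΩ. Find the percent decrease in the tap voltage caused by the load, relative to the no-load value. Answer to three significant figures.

0.916 %

The divider's output (Thévenin) resistance is R_top‖R_bot = 460.2 Ω.
Fractional drop under load = R_th/(R_th + R_L) = 460.2 / (460.2 + 49800) = 0.009156.
So the output falls by 0.916 %.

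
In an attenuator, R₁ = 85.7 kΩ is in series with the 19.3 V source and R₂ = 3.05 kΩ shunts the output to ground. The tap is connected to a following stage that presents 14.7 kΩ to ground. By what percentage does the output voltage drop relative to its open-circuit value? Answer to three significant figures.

16.7 %

The divider's output (Thévenin) resistance is R₁‖R₂ = 2.945 kΩ.
Fractional drop under load = R_th/(R_th + R_L) = 2.945 / (2.945 + 14.7) = 0.1669.
So the output falls by 16.7 %.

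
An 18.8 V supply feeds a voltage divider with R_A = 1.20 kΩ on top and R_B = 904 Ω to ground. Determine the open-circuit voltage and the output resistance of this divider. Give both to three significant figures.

V_th = 8.08 V, R_th = 516 Ω

V_th is the open-circuit tap voltage: 18.8 × 904/(1200 + 904) = 8.08 V.
With the supply zeroed, R_A and R_B appear in parallel from the tap: R_th = R_A‖R_B = (1200 × 904)/2104 = 516 Ω.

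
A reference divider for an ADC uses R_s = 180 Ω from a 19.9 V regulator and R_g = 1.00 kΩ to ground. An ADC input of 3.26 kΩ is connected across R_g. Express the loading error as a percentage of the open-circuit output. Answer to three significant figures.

The divider's output (Thévenin) resistance is R_s‖R_g = 152.5 Ω.
Fractional drop under load = R_th/(R_th + R_L) = 152.5 / (152.5 + 3260) = 0.04470.
So the output falls by 4.47 %.

4.47 %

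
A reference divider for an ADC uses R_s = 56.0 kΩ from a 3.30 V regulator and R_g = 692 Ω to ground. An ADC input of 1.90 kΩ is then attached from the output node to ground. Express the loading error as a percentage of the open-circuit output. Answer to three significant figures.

The divider's output (Thévenin) resistance is R_s‖R_g = 683.6 Ω.
Fractional drop under load = R_th/(R_th + R_L) = 683.6 / (683.6 + 1900) = 0.2646.
So the output falls by 26.5 %.

26.5 %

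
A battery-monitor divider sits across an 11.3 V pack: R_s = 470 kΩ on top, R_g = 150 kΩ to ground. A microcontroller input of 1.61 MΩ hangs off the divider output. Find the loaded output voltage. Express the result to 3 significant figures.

The load sits in parallel with R_g: R_g‖R_L = (150 × 1610) / (150 + 1610) = 137.2 kΩ.
V_out = 11.3 × 137.2 / (470 + 137.2) = 11.3 × 137.2/607.2 = 2.55 V.

V_out ≈ 2.55 V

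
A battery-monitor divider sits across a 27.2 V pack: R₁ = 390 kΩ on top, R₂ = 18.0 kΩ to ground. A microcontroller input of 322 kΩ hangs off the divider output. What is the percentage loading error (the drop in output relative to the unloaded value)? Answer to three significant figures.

5.07 %

The divider's output (Thévenin) resistance is R₁‖R₂ = 17.21 kΩ.
Fractional drop under load = R_th/(R_th + R_L) = 17.21 / (17.21 + 322) = 0.05072.
So the output falls by 5.07 %.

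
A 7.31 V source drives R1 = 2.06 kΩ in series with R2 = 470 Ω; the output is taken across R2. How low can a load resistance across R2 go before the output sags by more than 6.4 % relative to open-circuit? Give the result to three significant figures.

R_L(min) ≈ 5.60 kΩ

Output resistance R_th = R1‖R2 = (2060 × 470)/2530 = 382.7 Ω.
The fractional drop is R_th/(R_th + R_L); requiring this ≤ 0.0640 gives R_L ≥ R_th(1/0.0640 − 1) = 382.7 × 14.62 = 5.60 kΩ.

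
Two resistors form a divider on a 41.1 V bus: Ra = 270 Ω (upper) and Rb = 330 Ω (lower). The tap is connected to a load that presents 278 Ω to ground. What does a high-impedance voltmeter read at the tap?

The load sits in parallel with Rb: Rb‖R_L = (330 × 278) / (330 + 278) = 150.9 Ω.
V_out = 41.1 × 150.9 / (270 + 150.9) = 41.1 × 150.9/420.9 = 14.7 V.
(Unloaded it would have been 22.6 V.)

V_out ≈ 14.7 V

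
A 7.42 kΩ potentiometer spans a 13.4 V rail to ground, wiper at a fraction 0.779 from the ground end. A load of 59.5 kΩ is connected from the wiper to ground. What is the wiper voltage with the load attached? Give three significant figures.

The wiper splits the pot into (1−α)R = 1.640 kΩ above and αR = 5.780 kΩ below.
Lower section ‖ load = 5.268 kΩ.
V_wiper = 13.4 × 5.268/(1.640 + 5.268) = 10.2 V.

V ≈ 10.2 V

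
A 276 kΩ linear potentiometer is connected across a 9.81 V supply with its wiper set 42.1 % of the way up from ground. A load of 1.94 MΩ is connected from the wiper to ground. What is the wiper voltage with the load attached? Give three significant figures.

V ≈ 3.99 V

The wiper splits the pot into (1−α)R = 159.8 kΩ above and αR = 116.2 kΩ below.
Lower section ‖ load = 109.6 kΩ.
V_wiper = 9.81 × 109.6/(159.8 + 109.6) = 3.99 V.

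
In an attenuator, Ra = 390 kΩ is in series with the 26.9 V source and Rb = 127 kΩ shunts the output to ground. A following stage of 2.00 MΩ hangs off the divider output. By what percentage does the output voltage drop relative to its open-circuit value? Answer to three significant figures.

4.57 %

The divider's output (Thévenin) resistance is Ra‖Rb = 95.80 kΩ.
Fractional drop under load = R_th/(R_th + R_L) = 95.80 / (95.80 + 2000) = 0.04571.
So the output falls by 4.57 %.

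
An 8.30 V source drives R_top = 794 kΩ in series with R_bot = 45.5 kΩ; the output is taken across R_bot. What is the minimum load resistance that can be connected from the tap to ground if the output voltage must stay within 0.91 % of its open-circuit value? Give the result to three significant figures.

Output resistance R_th = R_top‖R_bot = (794 × 45.5)/839.5 = 43.03 kΩ.
The fractional drop is R_th/(R_th + R_L); requiring this ≤ 0.00910 gives R_L ≥ R_th(1/0.00910 − 1) = 43.03 × 108.9 = 4.69 MΩ.

R_L(min) ≈ 4.69 MΩ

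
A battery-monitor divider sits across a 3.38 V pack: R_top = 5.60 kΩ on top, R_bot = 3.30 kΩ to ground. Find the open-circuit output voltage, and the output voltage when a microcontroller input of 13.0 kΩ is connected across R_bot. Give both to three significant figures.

Open-circuit: V = 3.38 × 3.30/(5.60 + 3.30) = 1.25 V.
With the load, R_bot becomes R_bot‖R_L = 2.632 kΩ, so V = 3.38 × 2.632/8.232 = 1.08 V.

Unloaded: 1.25 V; loaded: 1.08 V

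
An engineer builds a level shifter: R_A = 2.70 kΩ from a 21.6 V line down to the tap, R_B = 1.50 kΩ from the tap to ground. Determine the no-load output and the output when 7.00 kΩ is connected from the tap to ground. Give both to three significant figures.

Unloaded: 7.71 V; loaded: 6.78 V

Open-circuit: V = 21.6 × 1.50/(2.70 + 1.50) = 7.71 V.
With the load, R_B becomes R_B‖R_L = 1.235 kΩ, so V = 21.6 × 1.235/3.935 = 6.78 V.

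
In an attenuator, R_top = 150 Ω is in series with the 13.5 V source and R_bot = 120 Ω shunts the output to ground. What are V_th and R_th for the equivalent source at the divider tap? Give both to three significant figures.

V_th is the open-circuit tap voltage: 13.5 × 120/(150 + 120) = 6.00 V.
With the supply zeroed, R_top and R_bot appear in parallel from the tap: R_th = R_top‖R_bot = (150 × 120)/270.0 = 66.7 Ω.

V_th = 6.00 V, R_th = 66.7 Ω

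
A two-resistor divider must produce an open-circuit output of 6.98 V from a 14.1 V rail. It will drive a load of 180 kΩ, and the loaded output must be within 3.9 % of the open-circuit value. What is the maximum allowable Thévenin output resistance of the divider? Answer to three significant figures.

Loading drop = R_th/(R_th + R_L) ≤ 0.0390, so R_th ≤ R_L · ε/(1−ε) = 180 kΩ × 0.0390/0.9610 = 7.30 kΩ.
(Any R1, R2 with R2/(R1+R2) = 0.495 and R1‖R2 ≤ 7.30 kΩ will meet the spec.)

R_th ≤ 7.30 kΩ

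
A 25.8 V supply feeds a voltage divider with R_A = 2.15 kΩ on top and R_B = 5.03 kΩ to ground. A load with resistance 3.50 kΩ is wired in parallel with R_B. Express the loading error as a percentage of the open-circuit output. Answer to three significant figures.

30.1 %

The divider's output (Thévenin) resistance is R_A‖R_B = 1.506 kΩ.
Fractional drop under load = R_th/(R_th + R_L) = 1.506 / (1.506 + 3.50) = 0.3009.
So the output falls by 30.1 %.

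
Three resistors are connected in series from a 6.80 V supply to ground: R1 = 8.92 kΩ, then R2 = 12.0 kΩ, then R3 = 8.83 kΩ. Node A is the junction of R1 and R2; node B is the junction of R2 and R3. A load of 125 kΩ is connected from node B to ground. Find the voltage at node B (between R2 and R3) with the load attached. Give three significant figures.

At node B, R3 is in parallel with the load: R3‖R_L = 8.247 kΩ.
Below node A the resistance is R2 + (R3‖R_L) = 20.25 kΩ, so V_A = 6.80 × 20.25/29.17 = 4.720 V.
Then V_B = V_A × (R3‖R_L)/(R2 + R3‖R_L) = 4.720 × 8.247/20.25 = 1.92 V.

V ≈ 1.92 V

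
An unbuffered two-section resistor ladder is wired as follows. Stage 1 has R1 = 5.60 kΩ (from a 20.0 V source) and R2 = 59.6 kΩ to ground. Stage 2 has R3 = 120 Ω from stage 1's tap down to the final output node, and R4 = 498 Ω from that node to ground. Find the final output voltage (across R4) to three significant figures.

V_out ≈ 1.59 V

Stage 2 presents R3+R4 = 618.0 Ω as a load on stage 1's tap.
Stage 1's lower leg becomes R2‖(R3+R4) = 611.7 Ω, so V_mid = 20.0 × 611.7/6212 = 1.969 V.
Stage 2 is itself unloaded: V_out = V_mid × R4/(R3+R4) = 1.969 × 498/618.0 = 1.59 V.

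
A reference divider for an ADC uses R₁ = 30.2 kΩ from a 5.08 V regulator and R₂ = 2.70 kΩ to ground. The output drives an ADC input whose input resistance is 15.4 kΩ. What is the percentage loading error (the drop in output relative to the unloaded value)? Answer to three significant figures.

13.9 %

Unloaded V = 5.08 × 2.70/32.90 = 0.41690 V.
Loaded: R₂‖R_L = 2.297 kΩ, giving V = 5.08 × 2.297/32.50 = 0.35911 V.
Drop = (0.41690 − 0.35911) / 0.41690 = 13.9 %.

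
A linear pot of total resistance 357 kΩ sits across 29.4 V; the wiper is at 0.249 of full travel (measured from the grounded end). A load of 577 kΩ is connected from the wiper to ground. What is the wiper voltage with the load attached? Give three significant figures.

V ≈ 6.56 V

The wiper splits the pot into (1−α)R = 268.1 kΩ above and αR = 88.89 kΩ below.
Lower section ‖ load = 77.03 kΩ.
V_wiper = 29.4 × 77.03/(268.1 + 77.03) = 6.56 V.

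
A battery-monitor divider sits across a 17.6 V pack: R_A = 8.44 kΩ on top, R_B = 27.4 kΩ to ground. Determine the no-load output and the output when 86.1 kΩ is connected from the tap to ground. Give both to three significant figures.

Unloaded: 13.5 V; loaded: 12.5 V

Open-circuit: V = 17.6 × 27.4/(8.44 + 27.4) = 13.5 V.
With the load, R_B becomes R_B‖R_L = 20.79 kΩ, so V = 17.6 × 20.79/29.23 = 12.5 V.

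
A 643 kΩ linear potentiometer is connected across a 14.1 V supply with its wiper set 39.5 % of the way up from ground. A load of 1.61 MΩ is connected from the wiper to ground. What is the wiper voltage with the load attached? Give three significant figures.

The wiper splits the pot into (1−α)R = 389.0 kΩ above and αR = 254.0 kΩ below.
Lower section ‖ load = 219.4 kΩ.
V_wiper = 14.1 × 219.4/(389.0 + 219.4) = 5.08 V.

V ≈ 5.08 V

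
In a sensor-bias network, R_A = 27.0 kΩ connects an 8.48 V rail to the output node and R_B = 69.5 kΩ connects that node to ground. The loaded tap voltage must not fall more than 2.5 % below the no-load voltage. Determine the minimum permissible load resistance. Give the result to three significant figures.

R_L(min) ≈ 758 kΩ

Output resistance R_th = R_A‖R_B = (27.0 × 69.5)/96.50 = 19.45 kΩ.
The fractional drop is R_th/(R_th + R_L); requiring this ≤ 0.0250 gives R_L ≥ R_th(1/0.0250 − 1) = 19.45 × 39.00 = 758 kΩ.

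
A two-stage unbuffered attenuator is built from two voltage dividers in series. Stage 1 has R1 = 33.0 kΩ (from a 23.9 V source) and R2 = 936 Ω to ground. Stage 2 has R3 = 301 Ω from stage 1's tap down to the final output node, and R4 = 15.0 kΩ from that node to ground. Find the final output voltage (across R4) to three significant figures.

Stage 2 presents R3+R4 = 15300 Ω as a load on stage 1's tap.
Stage 1's lower leg becomes R2‖(R3+R4) = 882.0 Ω, so V_mid = 23.9 × 882.0/33880 = 0.6222 V.
Stage 2 is itself unloaded: V_out = V_mid × R4/(R3+R4) = 0.6222 × 15000/15300 = 0.610 V.

V_out ≈ 0.610 V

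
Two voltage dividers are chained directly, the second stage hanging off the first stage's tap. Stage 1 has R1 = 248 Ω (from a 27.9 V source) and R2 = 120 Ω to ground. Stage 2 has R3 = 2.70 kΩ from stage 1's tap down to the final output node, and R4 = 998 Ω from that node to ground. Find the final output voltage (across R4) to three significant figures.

V_out ≈ 2.40 V

Stage 2 presents R3+R4 = 3698 Ω as a load on stage 1's tap.
Stage 1's lower leg becomes R2‖(R3+R4) = 116.2 Ω, so V_mid = 27.9 × 116.2/364.2 = 8.903 V.
Stage 2 is itself unloaded: V_out = V_mid × R4/(R3+R4) = 8.903 × 998/3698 = 2.40 V.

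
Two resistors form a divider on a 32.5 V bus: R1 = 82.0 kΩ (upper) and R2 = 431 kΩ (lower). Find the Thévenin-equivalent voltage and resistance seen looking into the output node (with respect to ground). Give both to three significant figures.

V_th = 27.3 V, R_th = 68.9 kΩ

V_th is the open-circuit tap voltage: 32.5 × 431/(82.0 + 431) = 27.3 V.
With the supply zeroed, R1 and R2 appear in parallel from the tap: R_th = R1‖R2 = (82.0 × 431)/513.0 = 68.9 kΩ.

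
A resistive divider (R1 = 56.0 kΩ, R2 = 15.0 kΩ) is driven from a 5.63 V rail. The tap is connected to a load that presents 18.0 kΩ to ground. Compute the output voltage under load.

V_out ≈ 0.718 V

The load sits in parallel with R2: R2‖R_L = (15.0 × 18.0) / (15.0 + 18.0) = 8.182 kΩ.
V_out = 5.63 × 8.182 / (56.0 + 8.182) = 5.63 × 8.182/64.18 = 0.718 V.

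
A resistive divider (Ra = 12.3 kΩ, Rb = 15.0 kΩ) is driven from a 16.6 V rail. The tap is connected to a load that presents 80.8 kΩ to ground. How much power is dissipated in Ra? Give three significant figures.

P ≈ 5.44 mW

Total resistance from the source is Ra + (Rb‖R_L) = 24.95 kΩ, so I = 16.6/24.95 kΩ = 0.6653 mA.
P = I²·Ra = (0.6653 mA)² × 12.3 kΩ = 5.44 mW.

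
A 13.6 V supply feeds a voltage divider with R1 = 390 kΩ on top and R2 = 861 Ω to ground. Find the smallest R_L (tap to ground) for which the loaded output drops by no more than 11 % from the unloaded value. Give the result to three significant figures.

Output resistance R_th = R1‖R2 = (390000 × 861)/390900 = 859.1 Ω.
The fractional drop is R_th/(R_th + R_L); requiring this ≤ 0.110 gives R_L ≥ R_th(1/0.110 − 1) = 859.1 × 8.091 = 6.95 kΩ.

R_L(min) ≈ 6.95 kΩ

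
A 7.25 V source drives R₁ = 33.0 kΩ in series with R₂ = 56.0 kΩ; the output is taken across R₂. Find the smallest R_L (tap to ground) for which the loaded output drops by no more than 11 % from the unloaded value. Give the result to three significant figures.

Output resistance R_th = R₁‖R₂ = (33.0 × 56.0)/89.00 = 20.76 kΩ.
The fractional drop is R_th/(R_th + R_L); requiring this ≤ 0.110 gives R_L ≥ R_th(1/0.110 − 1) = 20.76 × 8.091 = 168 kΩ.

R_L(min) ≈ 168 kΩ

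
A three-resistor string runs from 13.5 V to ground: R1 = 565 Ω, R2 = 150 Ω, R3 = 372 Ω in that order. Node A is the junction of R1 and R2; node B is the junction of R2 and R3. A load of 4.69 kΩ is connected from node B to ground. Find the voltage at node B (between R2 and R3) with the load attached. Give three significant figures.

V ≈ 4.39 V

At node B, R3 is in parallel with the load: R3‖R_L = 344.7 Ω.
Below node A the resistance is R2 + (R3‖R_L) = 494.7 Ω, so V_A = 13.5 × 494.7/1060 = 6.302 V.
Then V_B = V_A × (R3‖R_L)/(R2 + R3‖R_L) = 6.302 × 344.7/494.7 = 4.39 V.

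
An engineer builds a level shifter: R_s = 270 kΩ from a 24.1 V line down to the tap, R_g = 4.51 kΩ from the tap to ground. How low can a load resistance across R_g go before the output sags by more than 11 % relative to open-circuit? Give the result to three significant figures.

R_L(min) ≈ 35.9 kΩ

Output resistance R_th = R_s‖R_g = (270 × 4.51)/274.5 = 4.436 kΩ.
The fractional drop is R_th/(R_th + R_L); requiring this ≤ 0.110 gives R_L ≥ R_th(1/0.110 − 1) = 4.436 × 8.091 = 35.9 kΩ.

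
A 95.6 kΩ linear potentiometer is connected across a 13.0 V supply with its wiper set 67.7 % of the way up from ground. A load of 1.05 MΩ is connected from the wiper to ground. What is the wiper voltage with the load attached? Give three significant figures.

The wiper splits the pot into (1−α)R = 30.88 kΩ above and αR = 64.72 kΩ below.
Lower section ‖ load = 60.96 kΩ.
V_wiper = 13.0 × 60.96/(30.88 + 60.96) = 8.63 V.

V ≈ 8.63 V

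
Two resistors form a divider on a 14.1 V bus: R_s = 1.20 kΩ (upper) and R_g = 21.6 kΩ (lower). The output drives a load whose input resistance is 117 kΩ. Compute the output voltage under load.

V_out ≈ 13.2 V

The load sits in parallel with R_g: R_g‖R_L = (21.6 × 117) / (21.6 + 117) = 18.23 kΩ.
V_out = 14.1 × 18.23 / (1.20 + 18.23) = 14.1 × 18.23/19.43 = 13.2 V.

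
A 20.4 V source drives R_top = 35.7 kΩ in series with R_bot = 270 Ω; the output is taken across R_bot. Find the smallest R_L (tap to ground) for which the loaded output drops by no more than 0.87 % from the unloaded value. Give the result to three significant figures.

Output resistance R_th = R_top‖R_bot = (35700 × 270)/35970 = 268.0 Ω.
The fractional drop is R_th/(R_th + R_L); requiring this ≤ 0.00870 gives R_L ≥ R_th(1/0.00870 − 1) = 268.0 × 113.9 = 30.5 kΩ.

R_L(min) ≈ 30.5 kΩ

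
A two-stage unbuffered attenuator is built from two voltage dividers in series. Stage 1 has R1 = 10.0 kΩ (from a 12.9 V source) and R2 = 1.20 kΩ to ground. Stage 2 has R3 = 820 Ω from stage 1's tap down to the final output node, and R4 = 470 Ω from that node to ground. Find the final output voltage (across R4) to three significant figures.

Stage 2 presents R3+R4 = 1290 Ω as a load on stage 1's tap.
Stage 1's lower leg becomes R2‖(R3+R4) = 621.7 Ω, so V_mid = 12.9 × 621.7/10620 = 0.7550 V.
Stage 2 is itself unloaded: V_out = V_mid × R4/(R3+R4) = 0.7550 × 470/1290 = 0.275 V.

V_out ≈ 0.275 V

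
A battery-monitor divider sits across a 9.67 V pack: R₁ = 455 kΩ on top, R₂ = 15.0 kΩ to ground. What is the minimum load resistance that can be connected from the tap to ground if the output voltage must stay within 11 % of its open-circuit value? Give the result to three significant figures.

R_L(min) ≈ 117 kΩ

Output resistance R_th = R₁‖R₂ = (455 × 15.0)/470.0 = 14.52 kΩ.
The fractional drop is R_th/(R_th + R_L); requiring this ≤ 0.110 gives R_L ≥ R_th(1/0.110 − 1) = 14.52 × 8.091 = 117 kΩ.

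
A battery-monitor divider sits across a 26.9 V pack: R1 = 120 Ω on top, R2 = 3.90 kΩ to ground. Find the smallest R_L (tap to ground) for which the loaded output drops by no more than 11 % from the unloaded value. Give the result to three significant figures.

R_L(min) ≈ 942 Ω

Output resistance R_th = R1‖R2 = (120 × 3900)/4020 = 116.4 Ω.
The fractional drop is R_th/(R_th + R_L); requiring this ≤ 0.110 gives R_L ≥ R_th(1/0.110 − 1) = 116.4 × 8.091 = 942 Ω.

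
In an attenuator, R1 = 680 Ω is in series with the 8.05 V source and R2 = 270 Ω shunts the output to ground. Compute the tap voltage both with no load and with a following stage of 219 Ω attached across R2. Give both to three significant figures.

Unloaded: 2.29 V; loaded: 1.22 V

Open-circuit: V = 8.05 × 270/(680 + 270) = 2.29 V.
With the load, R2 becomes R2‖R_L = 120.9 Ω, so V = 8.05 × 120.9/800.9 = 1.22 V.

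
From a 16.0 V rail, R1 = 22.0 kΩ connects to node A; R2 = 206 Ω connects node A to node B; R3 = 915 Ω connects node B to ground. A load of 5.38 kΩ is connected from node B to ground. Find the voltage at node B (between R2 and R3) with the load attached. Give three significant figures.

V ≈ 0.544 V

At node B, R3 is in parallel with the load: R3‖R_L = 782.0 Ω.
Below node A the resistance is R2 + (R3‖R_L) = 988.0 Ω, so V_A = 16.0 × 988.0/22990 = 0.6877 V.
Then V_B = V_A × (R3‖R_L)/(R2 + R3‖R_L) = 0.6877 × 782.0/988.0 = 0.544 V.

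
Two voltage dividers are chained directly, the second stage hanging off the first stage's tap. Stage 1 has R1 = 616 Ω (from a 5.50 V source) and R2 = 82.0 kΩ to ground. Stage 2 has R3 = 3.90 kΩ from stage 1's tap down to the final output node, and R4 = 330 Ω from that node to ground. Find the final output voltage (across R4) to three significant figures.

V_out ≈ 0.372 V

Stage 2 presents R3+R4 = 4230 Ω as a load on stage 1's tap.
Stage 1's lower leg becomes R2‖(R3+R4) = 4022 Ω, so V_mid = 5.50 × 4022/4638 = 4.770 V.
Stage 2 is itself unloaded: V_out = V_mid × R4/(R3+R4) = 4.770 × 330/4230 = 0.372 V.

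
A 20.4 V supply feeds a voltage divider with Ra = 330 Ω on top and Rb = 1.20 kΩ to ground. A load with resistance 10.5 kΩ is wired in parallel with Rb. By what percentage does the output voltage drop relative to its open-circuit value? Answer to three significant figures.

The divider's output (Thévenin) resistance is Ra‖Rb = 258.8 Ω.
Fractional drop under load = R_th/(R_th + R_L) = 258.8 / (258.8 + 10500) = 0.02406.
So the output falls by 2.41 %.

2.41 %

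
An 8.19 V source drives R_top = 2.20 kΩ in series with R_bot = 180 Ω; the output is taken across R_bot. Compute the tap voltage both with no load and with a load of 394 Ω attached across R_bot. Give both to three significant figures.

Open-circuit: V = 8.19 × 180/(2200 + 180) = 0.619 V.
With the load, R_bot becomes R_bot‖R_L = 123.6 Ω, so V = 8.19 × 123.6/2324 = 0.435 V.

Unloaded: 0.619 V; loaded: 0.435 V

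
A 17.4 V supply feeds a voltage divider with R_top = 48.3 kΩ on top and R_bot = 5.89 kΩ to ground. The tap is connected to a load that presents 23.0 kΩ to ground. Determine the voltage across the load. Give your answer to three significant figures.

The load sits in parallel with R_bot: R_bot‖R_L = (5.89 × 23.0) / (5.89 + 23.0) = 4.689 kΩ.
V_out = 17.4 × 4.689 / (48.3 + 4.689) = 17.4 × 4.689/52.99 = 1.54 V.

V_out ≈ 1.54 V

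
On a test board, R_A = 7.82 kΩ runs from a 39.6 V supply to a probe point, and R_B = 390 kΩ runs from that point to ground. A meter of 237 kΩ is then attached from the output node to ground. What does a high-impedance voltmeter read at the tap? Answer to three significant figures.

The load sits in parallel with R_B: R_B‖R_L = (390 × 237) / (390 + 237) = 147.4 kΩ.
V_out = 39.6 × 147.4 / (7.82 + 147.4) = 39.6 × 147.4/155.2 = 37.6 V.

V_out ≈ 37.6 V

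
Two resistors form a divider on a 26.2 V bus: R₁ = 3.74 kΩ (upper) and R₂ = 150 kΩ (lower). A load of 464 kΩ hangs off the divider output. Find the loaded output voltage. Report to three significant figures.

V_out ≈ 25.4 V

The load sits in parallel with R₂: R₂‖R_L = (150 × 464) / (150 + 464) = 113.4 kΩ.
V_out = 26.2 × 113.4 / (3.74 + 113.4) = 26.2 × 113.4/117.1 = 25.4 V.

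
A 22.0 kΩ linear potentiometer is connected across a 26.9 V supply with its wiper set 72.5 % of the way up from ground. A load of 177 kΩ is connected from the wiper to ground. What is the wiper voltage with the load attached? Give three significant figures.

V ≈ 19.0 V

The wiper splits the pot into (1−α)R = 6.050 kΩ above and αR = 15.95 kΩ below.
Lower section ‖ load = 14.63 kΩ.
V_wiper = 26.9 × 14.63/(6.050 + 14.63) = 19.0 V.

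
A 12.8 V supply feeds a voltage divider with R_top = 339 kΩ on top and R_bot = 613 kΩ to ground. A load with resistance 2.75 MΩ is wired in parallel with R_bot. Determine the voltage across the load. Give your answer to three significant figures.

V_out ≈ 7.64 V

The load sits in parallel with R_bot: R_bot‖R_L = (613 × 2750) / (613 + 2750) = 501.3 kΩ.
V_out = 12.8 × 501.3 / (339 + 501.3) = 12.8 × 501.3/840.3 = 7.64 V.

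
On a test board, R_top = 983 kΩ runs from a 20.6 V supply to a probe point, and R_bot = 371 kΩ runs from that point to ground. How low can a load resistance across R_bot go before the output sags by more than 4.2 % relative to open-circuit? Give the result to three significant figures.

R_L(min) ≈ 6.14 MΩ

Output resistance R_th = R_top‖R_bot = (983 × 371)/1354 = 269.3 kΩ.
The fractional drop is R_th/(R_th + R_L); requiring this ≤ 0.0420 gives R_L ≥ R_th(1/0.0420 − 1) = 269.3 × 22.81 = 6.14 MΩ.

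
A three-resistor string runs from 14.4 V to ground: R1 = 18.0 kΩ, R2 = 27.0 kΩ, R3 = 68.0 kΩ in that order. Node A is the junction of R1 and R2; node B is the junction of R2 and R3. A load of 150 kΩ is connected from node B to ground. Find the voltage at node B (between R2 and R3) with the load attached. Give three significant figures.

At node B, R3 is in parallel with the load: R3‖R_L = 46.79 kΩ.
Below node A the resistance is R2 + (R3‖R_L) = 73.79 kΩ, so V_A = 14.4 × 73.79/91.79 = 11.58 V.
Then V_B = V_A × (R3‖R_L)/(R2 + R3‖R_L) = 11.58 × 46.79/73.79 = 7.34 V.

V ≈ 7.34 V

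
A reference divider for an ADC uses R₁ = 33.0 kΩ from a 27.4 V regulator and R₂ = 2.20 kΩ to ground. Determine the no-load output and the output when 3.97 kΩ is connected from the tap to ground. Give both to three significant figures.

Open-circuit: V = 27.4 × 2.20/(33.0 + 2.20) = 1.71 V.
With the load, R₂ becomes R₂‖R_L = 1.416 kΩ, so V = 27.4 × 1.416/34.42 = 1.13 V.

Unloaded: 1.71 V; loaded: 1.13 V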